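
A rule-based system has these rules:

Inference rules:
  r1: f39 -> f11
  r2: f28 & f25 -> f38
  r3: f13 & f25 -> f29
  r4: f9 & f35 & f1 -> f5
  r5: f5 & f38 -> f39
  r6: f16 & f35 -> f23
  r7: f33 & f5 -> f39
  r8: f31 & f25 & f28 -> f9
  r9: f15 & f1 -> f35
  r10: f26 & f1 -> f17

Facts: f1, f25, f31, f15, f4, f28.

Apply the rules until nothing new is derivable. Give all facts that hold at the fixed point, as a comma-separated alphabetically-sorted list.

Round 1 fires r2, r8, r9, giving f38, f9, f35.
Round 2 fires r4, giving f5.
Round 3 fires r5, giving f39.
Round 4 fires r1, giving f11.

f1, f11, f15, f25, f28, f31, f35, f38, f39, f4, f5, f9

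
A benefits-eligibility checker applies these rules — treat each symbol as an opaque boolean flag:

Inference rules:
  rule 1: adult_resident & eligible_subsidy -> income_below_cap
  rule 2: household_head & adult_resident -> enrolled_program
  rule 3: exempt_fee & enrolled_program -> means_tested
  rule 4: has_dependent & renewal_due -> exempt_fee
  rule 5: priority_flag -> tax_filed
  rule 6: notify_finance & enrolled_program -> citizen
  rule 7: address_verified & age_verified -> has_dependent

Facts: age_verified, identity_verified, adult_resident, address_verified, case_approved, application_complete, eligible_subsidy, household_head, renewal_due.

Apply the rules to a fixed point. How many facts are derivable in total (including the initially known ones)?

Round 1 fires rule 1, rule 2, rule 7, giving income_below_cap, enrolled_program, has_dependent.
Round 2 fires rule 4, giving exempt_fee.
Round 3 fires rule 3, giving means_tested.
Closure: {address_verified, adult_resident, age_verified, application_complete, case_approved, eligible_subsidy, enrolled_program, exempt_fee, has_dependent, household_head, identity_verified, income_below_cap, means_tested, renewal_due} — 14 facts.

14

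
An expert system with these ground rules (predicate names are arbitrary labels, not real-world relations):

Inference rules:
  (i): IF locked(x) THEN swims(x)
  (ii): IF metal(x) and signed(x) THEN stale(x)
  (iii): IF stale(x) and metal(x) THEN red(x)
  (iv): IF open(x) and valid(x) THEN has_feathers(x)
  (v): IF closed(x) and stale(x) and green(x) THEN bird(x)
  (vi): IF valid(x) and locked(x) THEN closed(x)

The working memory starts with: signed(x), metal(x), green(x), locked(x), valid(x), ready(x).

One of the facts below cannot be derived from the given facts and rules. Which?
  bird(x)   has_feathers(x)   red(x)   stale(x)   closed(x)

has_feathers(x)

Round 1 — (i), (ii), (vi), derive swims(x), stale(x), closed(x).
Round 2 — (iii), (v), derive red(x), bird(x).
Derived: stale(x) (round 1), red(x) (round 2), bird(x) (round 2), closed(x) (round 1). has_feathers(x) never appears in any round.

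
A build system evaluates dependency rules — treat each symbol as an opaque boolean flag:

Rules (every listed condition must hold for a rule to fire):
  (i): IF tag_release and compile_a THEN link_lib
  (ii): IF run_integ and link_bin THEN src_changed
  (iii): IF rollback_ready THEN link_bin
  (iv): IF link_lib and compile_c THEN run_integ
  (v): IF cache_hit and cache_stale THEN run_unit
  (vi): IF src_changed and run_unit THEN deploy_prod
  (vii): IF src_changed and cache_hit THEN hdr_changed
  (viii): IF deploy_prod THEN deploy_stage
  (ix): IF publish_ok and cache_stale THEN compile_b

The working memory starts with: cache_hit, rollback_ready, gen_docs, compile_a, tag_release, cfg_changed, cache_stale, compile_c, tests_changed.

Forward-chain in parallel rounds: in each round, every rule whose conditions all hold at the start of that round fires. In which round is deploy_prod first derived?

Round 1 fires (i), (iii), (v), giving link_lib, link_bin, run_unit.
Round 2 fires (iv), giving run_integ.
Round 3 fires (ii), giving src_changed.
Round 4 fires (vi), (vii), giving deploy_prod, hdr_changed.
deploy_prod first appears in round 4.

4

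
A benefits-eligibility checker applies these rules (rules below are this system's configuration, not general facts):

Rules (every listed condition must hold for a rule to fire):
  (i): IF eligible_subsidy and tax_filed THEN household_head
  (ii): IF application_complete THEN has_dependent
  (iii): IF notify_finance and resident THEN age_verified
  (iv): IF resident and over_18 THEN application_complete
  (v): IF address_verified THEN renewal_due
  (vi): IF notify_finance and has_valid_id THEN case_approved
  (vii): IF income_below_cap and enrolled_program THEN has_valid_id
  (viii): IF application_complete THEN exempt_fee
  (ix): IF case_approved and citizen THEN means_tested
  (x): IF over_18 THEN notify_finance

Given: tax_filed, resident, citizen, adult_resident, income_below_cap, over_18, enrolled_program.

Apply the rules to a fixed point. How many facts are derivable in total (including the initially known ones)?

Round 1 fires (iv), (vii), (x), giving application_complete, has_valid_id, notify_finance.
Round 2 fires (ii), (iii), (vi), (viii), giving has_dependent, age_verified, case_approved, exempt_fee.
Round 3 fires (ix), giving means_tested.
Closure: {adult_resident, age_verified, application_complete, case_approved, citizen, enrolled_program, exempt_fee, has_dependent, has_valid_id, income_below_cap, means_tested, notify_finance, over_18, resident, tax_filed} — 15 facts.

15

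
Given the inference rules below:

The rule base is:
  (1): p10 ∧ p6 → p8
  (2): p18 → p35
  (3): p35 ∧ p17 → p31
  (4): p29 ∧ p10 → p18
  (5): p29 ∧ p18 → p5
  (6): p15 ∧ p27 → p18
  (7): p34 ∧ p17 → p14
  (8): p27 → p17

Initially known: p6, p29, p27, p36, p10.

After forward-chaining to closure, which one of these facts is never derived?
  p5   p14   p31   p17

[1] (1) [p10 ∧ p6 → p8]; (4) [p29 ∧ p10 → p18]; (8) [p27 → p17]. ⇒ new: p8, p18, p17.
[2] (2) [p18 → p35]; (5) [p29 ∧ p18 → p5]. ⇒ new: p35, p5.
[3] (3) [p35 ∧ p17 → p31]. ⇒ new: p31.
Derived: p31 (round 3), p5 (round 2), p17 (round 1). p14 never appears in any round.

p14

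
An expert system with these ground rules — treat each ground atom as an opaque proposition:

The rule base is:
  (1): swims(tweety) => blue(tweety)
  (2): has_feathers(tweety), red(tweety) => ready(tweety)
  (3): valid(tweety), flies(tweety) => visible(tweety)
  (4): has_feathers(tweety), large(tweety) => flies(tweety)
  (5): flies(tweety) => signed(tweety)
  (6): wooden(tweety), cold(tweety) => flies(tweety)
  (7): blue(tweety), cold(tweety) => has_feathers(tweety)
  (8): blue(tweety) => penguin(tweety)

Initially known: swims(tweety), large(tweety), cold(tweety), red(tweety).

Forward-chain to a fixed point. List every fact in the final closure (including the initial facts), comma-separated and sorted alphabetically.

Round 1 — (1), derive blue(tweety).
Round 2 — (7), (8), derive has_feathers(tweety), penguin(tweety).
Round 3 — (2), (4), derive ready(tweety), flies(tweety).
Round 4 — (5), derive signed(tweety).

blue(tweety), cold(tweety), flies(tweety), has_feathers(tweety), large(tweety), penguin(tweety), ready(tweety), red(tweety), signed(tweety), swims(tweety)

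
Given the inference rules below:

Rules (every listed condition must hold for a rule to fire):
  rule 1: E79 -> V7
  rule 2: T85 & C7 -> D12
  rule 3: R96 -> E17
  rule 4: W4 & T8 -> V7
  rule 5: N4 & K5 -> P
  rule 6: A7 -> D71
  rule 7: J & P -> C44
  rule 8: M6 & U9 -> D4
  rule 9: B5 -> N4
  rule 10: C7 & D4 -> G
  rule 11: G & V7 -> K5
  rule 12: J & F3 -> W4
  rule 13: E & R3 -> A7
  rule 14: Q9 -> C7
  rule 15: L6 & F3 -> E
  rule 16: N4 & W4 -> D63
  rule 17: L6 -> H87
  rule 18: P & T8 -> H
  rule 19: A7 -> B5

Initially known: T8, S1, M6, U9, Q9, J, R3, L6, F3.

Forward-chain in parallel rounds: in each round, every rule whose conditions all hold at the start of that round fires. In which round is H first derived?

Round 1: rule 8 [M6 & U9 -> D4]; rule 12 [J & F3 -> W4]; rule 14 [Q9 -> C7]; rule 15 [L6 & F3 -> E]; rule 17 [L6 -> H87]. New: D4, W4, C7, E, H87.
Round 2: rule 4 [W4 & T8 -> V7]; rule 10 [C7 & D4 -> G]; rule 13 [E & R3 -> A7]. New: V7, G, A7.
Round 3: rule 6 [A7 -> D71]; rule 11 [G & V7 -> K5]; rule 19 [A7 -> B5]. New: D71, K5, B5.
Round 4: rule 9 [B5 -> N4]. New: N4.
Round 5: rule 5 [N4 & K5 -> P]; rule 16 [N4 & W4 -> D63]. New: P, D63.
Round 6: rule 7 [J & P -> C44]; rule 18 [P & T8 -> H]. New: C44, H.
H first appears in round 6.

6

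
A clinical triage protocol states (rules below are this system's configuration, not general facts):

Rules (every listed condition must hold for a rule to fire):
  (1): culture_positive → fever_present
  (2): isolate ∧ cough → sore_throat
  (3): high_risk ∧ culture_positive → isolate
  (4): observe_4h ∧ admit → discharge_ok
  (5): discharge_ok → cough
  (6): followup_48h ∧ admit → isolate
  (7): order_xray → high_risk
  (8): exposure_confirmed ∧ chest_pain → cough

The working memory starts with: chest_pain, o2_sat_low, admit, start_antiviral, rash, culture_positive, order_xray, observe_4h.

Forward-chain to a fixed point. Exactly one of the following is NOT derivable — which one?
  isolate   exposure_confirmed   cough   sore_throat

[1] (1) [culture_positive → fever_present]; (4) [observe_4h ∧ admit → discharge_ok]; (7) [order_xray → high_risk]. ⇒ new: fever_present, discharge_ok, high_risk.
[2] (3) [high_risk ∧ culture_positive → isolate]; (5) [discharge_ok → cough]. ⇒ new: isolate, cough.
[3] (2) [isolate ∧ cough → sore_throat]. ⇒ new: sore_throat.
Derived: cough (round 2), isolate (round 2), sore_throat (round 3). exposure_confirmed never appears in any round.

exposure_confirmed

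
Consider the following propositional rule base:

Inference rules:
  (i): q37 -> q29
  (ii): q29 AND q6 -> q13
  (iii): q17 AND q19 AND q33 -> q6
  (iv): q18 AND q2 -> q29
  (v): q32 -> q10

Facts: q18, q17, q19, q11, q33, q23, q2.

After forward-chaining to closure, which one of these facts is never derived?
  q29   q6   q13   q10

Round 1: (iii) [q17 AND q19 AND q33 -> q6]; (iv) [q18 AND q2 -> q29]. New: q6, q29.
Round 2: (ii) [q29 AND q6 -> q13]. New: q13.
Derived: q13 (round 2), q6 (round 1), q29 (round 1). q10 never appears in any round.

q10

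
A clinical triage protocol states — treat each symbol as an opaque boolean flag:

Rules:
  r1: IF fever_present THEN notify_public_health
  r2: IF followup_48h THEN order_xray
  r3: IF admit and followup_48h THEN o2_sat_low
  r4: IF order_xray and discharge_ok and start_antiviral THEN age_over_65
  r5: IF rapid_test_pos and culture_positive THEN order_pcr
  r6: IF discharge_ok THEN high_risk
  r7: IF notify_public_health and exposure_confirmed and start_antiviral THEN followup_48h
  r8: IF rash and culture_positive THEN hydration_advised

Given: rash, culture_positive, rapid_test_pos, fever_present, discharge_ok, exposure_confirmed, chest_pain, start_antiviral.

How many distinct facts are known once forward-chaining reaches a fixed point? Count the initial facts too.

15

Round 1: r1 [IF fever_present THEN notify_public_health]; r5 [IF rapid_test_pos and culture_positive THEN order_pcr]; r6 [IF discharge_ok THEN high_risk]; r8 [IF rash and culture_positive THEN hydration_advised]. New: notify_public_health, order_pcr, high_risk, hydration_advised.
Round 2: r7 [IF notify_public_health and exposure_confirmed and start_antiviral THEN followup_48h]. New: followup_48h.
Round 3: r2 [IF followup_48h THEN order_xray]. New: order_xray.
Round 4: r4 [IF order_xray and discharge_ok and start_antiviral THEN age_over_65]. New: age_over_65.
Closure: {age_over_65, chest_pain, culture_positive, discharge_ok, exposure_confirmed, fever_present, followup_48h, high_risk, hydration_advised, notify_public_health, order_pcr, order_xray, rapid_test_pos, rash, start_antiviral} — 15 facts.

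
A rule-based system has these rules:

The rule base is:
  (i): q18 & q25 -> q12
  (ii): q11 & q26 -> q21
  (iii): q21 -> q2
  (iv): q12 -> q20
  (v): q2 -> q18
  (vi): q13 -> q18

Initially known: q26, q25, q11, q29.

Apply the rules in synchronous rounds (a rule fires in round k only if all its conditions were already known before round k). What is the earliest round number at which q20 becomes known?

5

Round 1: (ii) [q11 & q26 -> q21]. New: q21.
Round 2: (iii) [q21 -> q2]. New: q2.
Round 3: (v) [q2 -> q18]. New: q18.
Round 4: (i) [q18 & q25 -> q12]. New: q12.
Round 5: (iv) [q12 -> q20]. New: q20.
q20 first appears in round 5.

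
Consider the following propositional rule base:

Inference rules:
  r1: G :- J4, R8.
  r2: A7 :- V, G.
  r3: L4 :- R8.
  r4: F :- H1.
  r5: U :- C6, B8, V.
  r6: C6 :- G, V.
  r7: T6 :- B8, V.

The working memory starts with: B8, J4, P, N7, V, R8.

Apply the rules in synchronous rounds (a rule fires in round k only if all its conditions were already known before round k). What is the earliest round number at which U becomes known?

3

Round 1: r1 [G :- J4, R8.]; r3 [L4 :- R8.]; r7 [T6 :- B8, V.]. Adds G, L4, T6.
Round 2: r2 [A7 :- V, G.]; r6 [C6 :- G, V.]. Adds A7, C6.
Round 3: r5 [U :- C6, B8, V.]. Adds U.
U first appears in round 3.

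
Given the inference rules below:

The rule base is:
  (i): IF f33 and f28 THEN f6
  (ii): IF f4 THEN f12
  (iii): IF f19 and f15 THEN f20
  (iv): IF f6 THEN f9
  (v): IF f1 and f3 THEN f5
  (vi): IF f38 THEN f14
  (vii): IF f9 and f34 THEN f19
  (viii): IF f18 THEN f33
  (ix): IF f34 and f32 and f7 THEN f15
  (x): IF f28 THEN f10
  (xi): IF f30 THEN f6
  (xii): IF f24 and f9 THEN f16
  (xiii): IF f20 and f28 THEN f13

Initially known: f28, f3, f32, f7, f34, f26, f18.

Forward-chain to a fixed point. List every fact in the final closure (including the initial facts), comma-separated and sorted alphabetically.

f10, f13, f15, f18, f19, f20, f26, f28, f3, f32, f33, f34, f6, f7, f9

Round 1: (viii) [IF f18 THEN f33]; (ix) [IF f34 and f32 and f7 THEN f15]; (x) [IF f28 THEN f10]. New: f33, f15, f10.
Round 2: (i) [IF f33 and f28 THEN f6]. New: f6.
Round 3: (iv) [IF f6 THEN f9]. New: f9.
Round 4: (vii) [IF f9 and f34 THEN f19]. New: f19.
Round 5: (iii) [IF f19 and f15 THEN f20]. New: f20.
Round 6: (xiii) [IF f20 and f28 THEN f13]. New: f13.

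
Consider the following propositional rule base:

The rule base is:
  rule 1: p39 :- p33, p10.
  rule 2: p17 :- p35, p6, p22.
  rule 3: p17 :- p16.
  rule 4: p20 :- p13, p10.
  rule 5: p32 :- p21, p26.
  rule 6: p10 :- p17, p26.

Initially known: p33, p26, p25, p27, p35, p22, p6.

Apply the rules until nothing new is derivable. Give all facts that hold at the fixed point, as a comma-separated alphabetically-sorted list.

Round 1 — rule 2, derive p17.
Round 2 — rule 6, derive p10.
Round 3 — rule 1, derive p39.

p10, p17, p22, p25, p26, p27, p33, p35, p39, p6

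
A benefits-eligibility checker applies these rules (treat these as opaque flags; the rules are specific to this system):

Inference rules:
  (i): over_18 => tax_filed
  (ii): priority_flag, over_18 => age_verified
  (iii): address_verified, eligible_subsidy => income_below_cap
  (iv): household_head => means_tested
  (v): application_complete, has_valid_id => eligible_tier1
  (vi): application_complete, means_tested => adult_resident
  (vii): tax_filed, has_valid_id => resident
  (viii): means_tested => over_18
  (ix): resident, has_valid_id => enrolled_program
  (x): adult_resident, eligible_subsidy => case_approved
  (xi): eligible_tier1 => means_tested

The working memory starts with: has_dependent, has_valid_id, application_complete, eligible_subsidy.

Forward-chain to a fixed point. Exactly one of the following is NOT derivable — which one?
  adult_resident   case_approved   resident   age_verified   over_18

Round 1: (v) [application_complete, has_valid_id => eligible_tier1]. New: eligible_tier1.
Round 2: (xi) [eligible_tier1 => means_tested]. New: means_tested.
Round 3: (vi) [application_complete, means_tested => adult_resident]; (viii) [means_tested => over_18]. New: adult_resident, over_18.
Round 4: (i) [over_18 => tax_filed]; (x) [adult_resident, eligible_subsidy => case_approved]. New: tax_filed, case_approved.
Round 5: (vii) [tax_filed, has_valid_id => resident]. New: resident.
Round 6: (ix) [resident, has_valid_id => enrolled_program]. New: enrolled_program.
Derived: over_18 (round 3), adult_resident (round 3), case_approved (round 4), resident (round 5). age_verified never appears in any round.

age_verified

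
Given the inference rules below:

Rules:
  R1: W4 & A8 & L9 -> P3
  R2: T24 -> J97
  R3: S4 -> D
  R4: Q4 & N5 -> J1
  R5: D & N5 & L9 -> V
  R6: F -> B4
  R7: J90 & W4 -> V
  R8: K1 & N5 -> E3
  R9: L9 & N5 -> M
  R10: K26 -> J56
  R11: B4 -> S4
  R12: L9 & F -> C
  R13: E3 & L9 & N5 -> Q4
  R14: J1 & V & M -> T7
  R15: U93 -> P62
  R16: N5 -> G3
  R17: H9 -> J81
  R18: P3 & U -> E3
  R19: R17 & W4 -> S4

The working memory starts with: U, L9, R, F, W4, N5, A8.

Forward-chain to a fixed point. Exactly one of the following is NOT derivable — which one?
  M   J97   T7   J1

J97

Round 1: R1 [W4 & A8 & L9 -> P3]; R6 [F -> B4]; R9 [L9 & N5 -> M]; R12 [L9 & F -> C]; R16 [N5 -> G3]. New: P3, B4, M, C, G3.
Round 2: R11 [B4 -> S4]; R18 [P3 & U -> E3]. New: S4, E3.
Round 3: R3 [S4 -> D]; R13 [E3 & L9 & N5 -> Q4]. New: D, Q4.
Round 4: R4 [Q4 & N5 -> J1]; R5 [D & N5 & L9 -> V]. New: J1, V.
Round 5: R14 [J1 & V & M -> T7]. New: T7.
Derived: T7 (round 5), J1 (round 4), M (round 1). J97 never appears in any round.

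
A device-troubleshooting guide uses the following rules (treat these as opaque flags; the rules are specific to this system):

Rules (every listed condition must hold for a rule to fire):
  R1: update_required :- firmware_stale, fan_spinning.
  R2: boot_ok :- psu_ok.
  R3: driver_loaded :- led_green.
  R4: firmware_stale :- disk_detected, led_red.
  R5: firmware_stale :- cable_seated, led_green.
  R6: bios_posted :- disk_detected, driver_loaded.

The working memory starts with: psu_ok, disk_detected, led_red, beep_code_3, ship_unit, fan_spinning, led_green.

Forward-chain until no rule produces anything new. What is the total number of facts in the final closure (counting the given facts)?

[1] R2 [boot_ok :- psu_ok.]; R3 [driver_loaded :- led_green.]; R4 [firmware_stale :- disk_detected, led_red.]. ⇒ new: boot_ok, driver_loaded, firmware_stale.
[2] R1 [update_required :- firmware_stale, fan_spinning.]; R6 [bios_posted :- disk_detected, driver_loaded.]. ⇒ new: update_required, bios_posted.
Closure: {beep_code_3, bios_posted, boot_ok, disk_detected, driver_loaded, fan_spinning, firmware_stale, led_green, led_red, psu_ok, ship_unit, update_required} — 12 facts.

12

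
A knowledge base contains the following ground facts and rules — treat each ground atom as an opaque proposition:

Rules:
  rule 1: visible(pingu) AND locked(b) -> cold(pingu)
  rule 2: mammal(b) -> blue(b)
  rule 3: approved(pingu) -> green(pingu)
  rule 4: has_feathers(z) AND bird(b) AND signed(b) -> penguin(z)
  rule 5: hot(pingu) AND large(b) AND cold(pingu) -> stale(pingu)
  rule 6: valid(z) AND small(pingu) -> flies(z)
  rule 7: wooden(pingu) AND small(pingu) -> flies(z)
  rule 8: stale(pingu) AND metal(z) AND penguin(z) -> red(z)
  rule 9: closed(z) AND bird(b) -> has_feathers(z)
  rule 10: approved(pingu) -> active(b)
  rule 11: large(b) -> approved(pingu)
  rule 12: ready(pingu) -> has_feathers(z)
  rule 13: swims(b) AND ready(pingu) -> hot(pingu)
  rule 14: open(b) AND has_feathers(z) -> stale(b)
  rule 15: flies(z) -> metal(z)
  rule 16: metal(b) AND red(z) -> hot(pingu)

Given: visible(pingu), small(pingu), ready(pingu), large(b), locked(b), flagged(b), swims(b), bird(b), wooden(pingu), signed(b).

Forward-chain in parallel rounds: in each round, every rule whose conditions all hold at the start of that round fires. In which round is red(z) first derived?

3

Round 1: rule 1 [visible(pingu) AND locked(b) -> cold(pingu)]; rule 7 [wooden(pingu) AND small(pingu) -> flies(z)]; rule 11 [large(b) -> approved(pingu)]; rule 12 [ready(pingu) -> has_feathers(z)]; rule 13 [swims(b) AND ready(pingu) -> hot(pingu)]. Adds cold(pingu), flies(z), approved(pingu), has_feathers(z), hot(pingu).
Round 2: rule 3 [approved(pingu) -> green(pingu)]; rule 4 [has_feathers(z) AND bird(b) AND signed(b) -> penguin(z)]; rule 5 [hot(pingu) AND large(b) AND cold(pingu) -> stale(pingu)]; rule 10 [approved(pingu) -> active(b)]; rule 15 [flies(z) -> metal(z)]. Adds green(pingu), penguin(z), stale(pingu), active(b), metal(z).
Round 3: rule 8 [stale(pingu) AND metal(z) AND penguin(z) -> red(z)]. Adds red(z).
red(z) first appears in round 3.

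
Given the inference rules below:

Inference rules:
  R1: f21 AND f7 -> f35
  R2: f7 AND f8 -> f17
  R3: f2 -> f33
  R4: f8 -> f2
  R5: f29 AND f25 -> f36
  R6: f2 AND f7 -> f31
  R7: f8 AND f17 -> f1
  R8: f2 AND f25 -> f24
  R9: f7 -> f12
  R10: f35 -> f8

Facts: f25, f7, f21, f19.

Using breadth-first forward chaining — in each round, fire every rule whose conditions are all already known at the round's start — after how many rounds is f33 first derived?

4

Round 1 — R1, R9, derive f35, f12.
Round 2 — R10, derive f8.
Round 3 — R2, R4, derive f17, f2.
Round 4 — R3, R6, R7, R8, derive f33, f31, f1, f24.
f33 first appears in round 4.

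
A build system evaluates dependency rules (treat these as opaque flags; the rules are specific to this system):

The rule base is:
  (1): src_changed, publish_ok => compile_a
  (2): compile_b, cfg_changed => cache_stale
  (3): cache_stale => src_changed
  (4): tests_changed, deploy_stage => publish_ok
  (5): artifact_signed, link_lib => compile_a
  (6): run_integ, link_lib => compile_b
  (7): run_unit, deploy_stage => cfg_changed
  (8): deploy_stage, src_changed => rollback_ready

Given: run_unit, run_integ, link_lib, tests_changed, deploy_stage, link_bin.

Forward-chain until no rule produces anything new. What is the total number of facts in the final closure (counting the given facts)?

13

Round 1 — (4), (6), (7), derive publish_ok, compile_b, cfg_changed.
Round 2 — (2), derive cache_stale.
Round 3 — (3), derive src_changed.
Round 4 — (1), (8), derive compile_a, rollback_ready.
Closure: {cache_stale, cfg_changed, compile_a, compile_b, deploy_stage, link_bin, link_lib, publish_ok, rollback_ready, run_integ, run_unit, src_changed, tests_changed} — 13 facts.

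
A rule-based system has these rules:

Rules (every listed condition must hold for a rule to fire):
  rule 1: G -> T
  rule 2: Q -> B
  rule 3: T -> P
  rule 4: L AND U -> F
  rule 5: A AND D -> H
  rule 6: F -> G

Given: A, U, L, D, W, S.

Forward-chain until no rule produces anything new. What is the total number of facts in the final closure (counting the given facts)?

Round 1 fires rule 4, rule 5, giving F, H.
Round 2 fires rule 6, giving G.
Round 3 fires rule 1, giving T.
Round 4 fires rule 3, giving P.
Closure: {A, D, F, G, H, L, P, S, T, U, W} — 11 facts.

11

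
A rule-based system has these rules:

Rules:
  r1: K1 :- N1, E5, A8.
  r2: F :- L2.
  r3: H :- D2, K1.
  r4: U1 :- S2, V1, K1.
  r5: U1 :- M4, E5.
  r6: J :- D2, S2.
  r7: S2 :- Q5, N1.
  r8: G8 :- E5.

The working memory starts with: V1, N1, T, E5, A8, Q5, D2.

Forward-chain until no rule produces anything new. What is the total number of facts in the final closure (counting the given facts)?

13

Round 1: r1 [K1 :- N1, E5, A8.]; r7 [S2 :- Q5, N1.]; r8 [G8 :- E5.]. Adds K1, S2, G8.
Round 2: r3 [H :- D2, K1.]; r4 [U1 :- S2, V1, K1.]; r6 [J :- D2, S2.]. Adds H, U1, J.
Closure: {A8, D2, E5, G8, H, J, K1, N1, Q5, S2, T, U1, V1} — 13 facts.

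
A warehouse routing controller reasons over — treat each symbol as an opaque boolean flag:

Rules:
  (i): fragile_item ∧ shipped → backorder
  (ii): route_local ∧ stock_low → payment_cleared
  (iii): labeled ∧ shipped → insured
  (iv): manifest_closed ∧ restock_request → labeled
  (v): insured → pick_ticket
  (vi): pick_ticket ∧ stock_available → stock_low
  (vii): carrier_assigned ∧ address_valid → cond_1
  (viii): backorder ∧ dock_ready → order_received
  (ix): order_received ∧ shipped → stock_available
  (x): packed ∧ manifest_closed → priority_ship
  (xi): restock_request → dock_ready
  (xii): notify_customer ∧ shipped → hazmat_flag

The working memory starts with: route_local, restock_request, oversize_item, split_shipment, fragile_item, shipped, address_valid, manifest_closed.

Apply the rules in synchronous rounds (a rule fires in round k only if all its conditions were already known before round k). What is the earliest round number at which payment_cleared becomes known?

Round 1 — (i), (iv), (xi), derive backorder, labeled, dock_ready.
Round 2 — (iii), (viii), derive insured, order_received.
Round 3 — (v), (ix), derive pick_ticket, stock_available.
Round 4 — (vi), derive stock_low.
Round 5 — (ii), derive payment_cleared.
payment_cleared first appears in round 5.

5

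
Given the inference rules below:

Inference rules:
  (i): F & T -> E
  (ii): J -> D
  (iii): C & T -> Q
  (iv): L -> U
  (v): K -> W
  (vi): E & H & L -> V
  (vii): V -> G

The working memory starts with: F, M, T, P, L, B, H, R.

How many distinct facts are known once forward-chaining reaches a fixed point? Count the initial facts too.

Round 1 fires (i), (iv), giving E, U.
Round 2 fires (vi), giving V.
Round 3 fires (vii), giving G.
Closure: {B, E, F, G, H, L, M, P, R, T, U, V} — 12 facts.

12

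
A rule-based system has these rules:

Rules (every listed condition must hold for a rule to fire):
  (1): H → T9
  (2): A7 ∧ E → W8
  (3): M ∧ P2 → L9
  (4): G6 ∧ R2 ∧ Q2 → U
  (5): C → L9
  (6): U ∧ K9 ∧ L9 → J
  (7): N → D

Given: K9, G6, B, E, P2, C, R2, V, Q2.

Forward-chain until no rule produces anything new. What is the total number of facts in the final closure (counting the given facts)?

12

Round 1 — (4), (5), derive U, L9.
Round 2 — (6), derive J.
Closure: {B, C, E, G6, J, K9, L9, P2, Q2, R2, U, V} — 12 facts.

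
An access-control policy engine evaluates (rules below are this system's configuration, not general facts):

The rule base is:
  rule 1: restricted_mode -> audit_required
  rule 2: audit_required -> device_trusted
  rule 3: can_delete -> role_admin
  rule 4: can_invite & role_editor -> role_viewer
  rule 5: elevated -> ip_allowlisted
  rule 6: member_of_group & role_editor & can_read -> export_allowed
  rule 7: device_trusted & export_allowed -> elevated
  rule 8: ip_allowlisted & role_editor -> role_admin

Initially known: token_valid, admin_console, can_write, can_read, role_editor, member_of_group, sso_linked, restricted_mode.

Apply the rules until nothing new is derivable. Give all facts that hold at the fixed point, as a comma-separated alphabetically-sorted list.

admin_console, audit_required, can_read, can_write, device_trusted, elevated, export_allowed, ip_allowlisted, member_of_group, restricted_mode, role_admin, role_editor, sso_linked, token_valid

Round 1 fires rule 1, rule 6, giving audit_required, export_allowed.
Round 2 fires rule 2, giving device_trusted.
Round 3 fires rule 7, giving elevated.
Round 4 fires rule 5, giving ip_allowlisted.
Round 5 fires rule 8, giving role_admin.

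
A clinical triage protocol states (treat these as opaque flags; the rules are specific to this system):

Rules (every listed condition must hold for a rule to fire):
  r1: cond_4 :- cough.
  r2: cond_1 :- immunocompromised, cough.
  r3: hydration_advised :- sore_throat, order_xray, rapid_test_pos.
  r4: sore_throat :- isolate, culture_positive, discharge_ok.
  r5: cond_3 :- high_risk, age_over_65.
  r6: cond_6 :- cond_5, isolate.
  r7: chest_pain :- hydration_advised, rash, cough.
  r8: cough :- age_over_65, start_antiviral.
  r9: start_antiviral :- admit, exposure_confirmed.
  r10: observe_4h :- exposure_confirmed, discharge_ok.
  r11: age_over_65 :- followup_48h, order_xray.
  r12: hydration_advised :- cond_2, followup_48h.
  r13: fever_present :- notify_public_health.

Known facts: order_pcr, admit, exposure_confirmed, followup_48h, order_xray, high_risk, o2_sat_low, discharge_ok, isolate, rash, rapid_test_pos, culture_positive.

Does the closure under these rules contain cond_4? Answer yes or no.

[1] r4 [sore_throat :- isolate, culture_positive, discharge_ok.]; r9 [start_antiviral :- admit, exposure_confirmed.]; r10 [observe_4h :- exposure_confirmed, discharge_ok.]; r11 [age_over_65 :- followup_48h, order_xray.]. ⇒ new: sore_throat, start_antiviral, observe_4h, age_over_65.
[2] r3 [hydration_advised :- sore_throat, order_xray, rapid_test_pos.]; r5 [cond_3 :- high_risk, age_over_65.]; r8 [cough :- age_over_65, start_antiviral.]. ⇒ new: hydration_advised, cond_3, cough.
[3] r1 [cond_4 :- cough.]; r7 [chest_pain :- hydration_advised, rash, cough.]. ⇒ new: cond_4, chest_pain.
cond_4 appears in round 3, so it is derivable.

yes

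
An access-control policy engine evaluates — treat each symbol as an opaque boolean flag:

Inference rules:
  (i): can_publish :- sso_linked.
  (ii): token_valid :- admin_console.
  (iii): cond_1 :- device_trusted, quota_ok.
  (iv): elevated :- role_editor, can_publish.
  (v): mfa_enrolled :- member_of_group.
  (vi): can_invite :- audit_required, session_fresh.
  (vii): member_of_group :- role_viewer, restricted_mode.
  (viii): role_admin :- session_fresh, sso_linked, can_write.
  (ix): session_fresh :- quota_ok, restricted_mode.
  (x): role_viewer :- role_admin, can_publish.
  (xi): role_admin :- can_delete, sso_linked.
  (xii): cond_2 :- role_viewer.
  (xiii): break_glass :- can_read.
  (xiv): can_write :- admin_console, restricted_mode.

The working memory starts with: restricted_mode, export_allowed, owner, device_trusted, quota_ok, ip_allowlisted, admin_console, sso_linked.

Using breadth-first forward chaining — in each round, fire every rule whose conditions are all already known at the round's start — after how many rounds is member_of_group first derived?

Round 1: (i) [can_publish :- sso_linked.]; (ii) [token_valid :- admin_console.]; (iii) [cond_1 :- device_trusted, quota_ok.]; (ix) [session_fresh :- quota_ok, restricted_mode.]; (xiv) [can_write :- admin_console, restricted_mode.]. New: can_publish, token_valid, cond_1, session_fresh, can_write.
Round 2: (viii) [role_admin :- session_fresh, sso_linked, can_write.]. New: role_admin.
Round 3: (x) [role_viewer :- role_admin, can_publish.]. New: role_viewer.
Round 4: (vii) [member_of_group :- role_viewer, restricted_mode.]; (xii) [cond_2 :- role_viewer.]. New: member_of_group, cond_2.
member_of_group first appears in round 4.

4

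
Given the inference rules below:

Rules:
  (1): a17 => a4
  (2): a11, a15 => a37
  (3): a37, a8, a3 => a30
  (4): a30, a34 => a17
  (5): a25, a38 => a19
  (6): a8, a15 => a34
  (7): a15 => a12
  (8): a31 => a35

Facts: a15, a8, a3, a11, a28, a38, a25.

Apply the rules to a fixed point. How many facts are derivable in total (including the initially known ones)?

Round 1 — (2), (5), (6), (7), derive a37, a19, a34, a12.
Round 2 — (3), derive a30.
Round 3 — (4), derive a17.
Round 4 — (1), derive a4.
Closure: {a11, a12, a15, a17, a19, a25, a28, a3, a30, a34, a37, a38, a4, a8} — 14 facts.

14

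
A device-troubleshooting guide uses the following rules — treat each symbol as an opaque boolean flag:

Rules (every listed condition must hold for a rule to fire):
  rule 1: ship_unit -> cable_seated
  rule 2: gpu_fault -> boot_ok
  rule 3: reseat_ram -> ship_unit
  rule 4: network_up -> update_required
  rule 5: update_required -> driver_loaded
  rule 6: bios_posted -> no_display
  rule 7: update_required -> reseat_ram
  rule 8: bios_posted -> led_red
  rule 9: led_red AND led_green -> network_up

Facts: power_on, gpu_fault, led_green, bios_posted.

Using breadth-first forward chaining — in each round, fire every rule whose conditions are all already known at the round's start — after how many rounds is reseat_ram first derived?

4

Round 1 fires rule 2, rule 6, rule 8, giving boot_ok, no_display, led_red.
Round 2 fires rule 9, giving network_up.
Round 3 fires rule 4, giving update_required.
Round 4 fires rule 5, rule 7, giving driver_loaded, reseat_ram.
reseat_ram first appears in round 4.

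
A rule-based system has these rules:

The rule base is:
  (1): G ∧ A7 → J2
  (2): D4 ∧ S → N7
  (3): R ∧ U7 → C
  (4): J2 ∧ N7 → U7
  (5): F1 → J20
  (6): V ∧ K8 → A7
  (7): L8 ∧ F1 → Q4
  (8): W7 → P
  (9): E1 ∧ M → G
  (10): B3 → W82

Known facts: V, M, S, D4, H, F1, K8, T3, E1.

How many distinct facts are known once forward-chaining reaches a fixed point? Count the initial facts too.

15

Round 1: (2) [D4 ∧ S → N7]; (5) [F1 → J20]; (6) [V ∧ K8 → A7]; (9) [E1 ∧ M → G]. New: N7, J20, A7, G.
Round 2: (1) [G ∧ A7 → J2]. New: J2.
Round 3: (4) [J2 ∧ N7 → U7]. New: U7.
Closure: {A7, D4, E1, F1, G, H, J2, J20, K8, M, N7, S, T3, U7, V} — 15 facts.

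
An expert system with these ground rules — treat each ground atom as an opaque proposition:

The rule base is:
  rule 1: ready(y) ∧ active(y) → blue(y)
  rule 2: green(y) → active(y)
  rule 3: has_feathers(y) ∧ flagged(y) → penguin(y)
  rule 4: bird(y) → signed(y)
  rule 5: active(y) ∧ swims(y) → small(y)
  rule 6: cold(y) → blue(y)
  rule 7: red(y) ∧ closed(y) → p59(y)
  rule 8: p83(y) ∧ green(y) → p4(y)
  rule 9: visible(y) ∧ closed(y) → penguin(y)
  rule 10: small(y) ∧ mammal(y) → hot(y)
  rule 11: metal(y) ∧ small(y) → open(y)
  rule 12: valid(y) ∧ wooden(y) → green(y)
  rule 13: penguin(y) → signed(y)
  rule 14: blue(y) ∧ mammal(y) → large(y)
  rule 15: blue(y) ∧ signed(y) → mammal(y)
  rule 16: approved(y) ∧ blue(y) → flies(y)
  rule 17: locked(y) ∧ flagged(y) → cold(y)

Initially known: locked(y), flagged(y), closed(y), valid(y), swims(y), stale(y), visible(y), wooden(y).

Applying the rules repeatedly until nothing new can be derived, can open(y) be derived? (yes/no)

no

Round 1 fires rule 9, rule 12, rule 17, giving penguin(y), green(y), cold(y).
Round 2 fires rule 2, rule 6, rule 13, giving active(y), blue(y), signed(y).
Round 3 fires rule 5, rule 15, giving small(y), mammal(y).
Round 4 fires rule 10, rule 14, giving hot(y), large(y).
Fixed point reached. open(y) is concluded only by rule 11; rule 11 needs metal(y) (never derived).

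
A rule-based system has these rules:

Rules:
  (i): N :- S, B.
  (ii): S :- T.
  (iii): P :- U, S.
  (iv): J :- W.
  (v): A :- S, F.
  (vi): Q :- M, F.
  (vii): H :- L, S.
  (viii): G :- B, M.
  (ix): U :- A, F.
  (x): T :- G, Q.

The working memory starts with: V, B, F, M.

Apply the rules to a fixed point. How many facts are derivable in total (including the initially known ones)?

12

Round 1: (vi) [Q :- M, F.]; (viii) [G :- B, M.]. Adds Q, G.
Round 2: (x) [T :- G, Q.]. Adds T.
Round 3: (ii) [S :- T.]. Adds S.
Round 4: (i) [N :- S, B.]; (v) [A :- S, F.]. Adds N, A.
Round 5: (ix) [U :- A, F.]. Adds U.
Round 6: (iii) [P :- U, S.]. Adds P.
Closure: {A, B, F, G, M, N, P, Q, S, T, U, V} — 12 facts.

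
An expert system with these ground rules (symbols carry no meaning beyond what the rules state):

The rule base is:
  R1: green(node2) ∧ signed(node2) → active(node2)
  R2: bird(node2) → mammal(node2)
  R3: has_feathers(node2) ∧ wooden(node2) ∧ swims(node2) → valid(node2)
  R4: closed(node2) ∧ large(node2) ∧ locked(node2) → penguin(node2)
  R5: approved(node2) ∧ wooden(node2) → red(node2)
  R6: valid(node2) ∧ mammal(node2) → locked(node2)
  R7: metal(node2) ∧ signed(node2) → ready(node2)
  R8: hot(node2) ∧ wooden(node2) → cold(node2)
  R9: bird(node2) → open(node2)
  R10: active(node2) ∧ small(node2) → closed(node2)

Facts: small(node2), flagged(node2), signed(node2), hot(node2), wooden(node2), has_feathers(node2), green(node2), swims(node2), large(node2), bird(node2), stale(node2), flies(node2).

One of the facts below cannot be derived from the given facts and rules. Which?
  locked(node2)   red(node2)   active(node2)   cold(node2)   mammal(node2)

[1] R1 [green(node2) ∧ signed(node2) → active(node2)]; R2 [bird(node2) → mammal(node2)]; R3 [has_feathers(node2) ∧ wooden(node2) ∧ swims(node2) → valid(node2)]; R8 [hot(node2) ∧ wooden(node2) → cold(node2)]; R9 [bird(node2) → open(node2)]. ⇒ new: active(node2), mammal(node2), valid(node2), cold(node2), open(node2).
[2] R6 [valid(node2) ∧ mammal(node2) → locked(node2)]; R10 [active(node2) ∧ small(node2) → closed(node2)]. ⇒ new: locked(node2), closed(node2).
[3] R4 [closed(node2) ∧ large(node2) ∧ locked(node2) → penguin(node2)]. ⇒ new: penguin(node2).
Derived: active(node2) (round 1), mammal(node2) (round 1), locked(node2) (round 2), cold(node2) (round 1). red(node2) never appears in any round.

red(node2)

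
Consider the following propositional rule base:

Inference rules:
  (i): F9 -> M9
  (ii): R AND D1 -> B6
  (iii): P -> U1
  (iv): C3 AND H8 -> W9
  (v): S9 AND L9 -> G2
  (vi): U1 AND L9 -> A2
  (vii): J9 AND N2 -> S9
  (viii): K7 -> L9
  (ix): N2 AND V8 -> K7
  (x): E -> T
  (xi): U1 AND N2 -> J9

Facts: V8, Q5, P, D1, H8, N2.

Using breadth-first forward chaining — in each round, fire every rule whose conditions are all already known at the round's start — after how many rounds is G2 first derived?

4

Round 1 fires (iii), (ix), giving U1, K7.
Round 2 fires (viii), (xi), giving L9, J9.
Round 3 fires (vi), (vii), giving A2, S9.
Round 4 fires (v), giving G2.
G2 first appears in round 4.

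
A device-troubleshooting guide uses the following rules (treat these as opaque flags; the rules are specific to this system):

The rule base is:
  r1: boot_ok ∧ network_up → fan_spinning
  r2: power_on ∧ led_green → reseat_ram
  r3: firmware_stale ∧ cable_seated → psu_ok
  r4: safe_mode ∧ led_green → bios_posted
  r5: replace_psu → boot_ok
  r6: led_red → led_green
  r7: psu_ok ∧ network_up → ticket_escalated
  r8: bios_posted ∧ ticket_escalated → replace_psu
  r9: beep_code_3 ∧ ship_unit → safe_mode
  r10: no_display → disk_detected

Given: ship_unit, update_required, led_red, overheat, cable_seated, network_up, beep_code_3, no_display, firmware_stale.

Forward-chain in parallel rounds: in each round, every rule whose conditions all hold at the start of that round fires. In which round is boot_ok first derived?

[1] r3 [firmware_stale ∧ cable_seated → psu_ok]; r6 [led_red → led_green]; r9 [beep_code_3 ∧ ship_unit → safe_mode]; r10 [no_display → disk_detected]. ⇒ new: psu_ok, led_green, safe_mode, disk_detected.
[2] r4 [safe_mode ∧ led_green → bios_posted]; r7 [psu_ok ∧ network_up → ticket_escalated]. ⇒ new: bios_posted, ticket_escalated.
[3] r8 [bios_posted ∧ ticket_escalated → replace_psu]. ⇒ new: replace_psu.
[4] r5 [replace_psu → boot_ok]. ⇒ new: boot_ok.
boot_ok first appears in round 4.

4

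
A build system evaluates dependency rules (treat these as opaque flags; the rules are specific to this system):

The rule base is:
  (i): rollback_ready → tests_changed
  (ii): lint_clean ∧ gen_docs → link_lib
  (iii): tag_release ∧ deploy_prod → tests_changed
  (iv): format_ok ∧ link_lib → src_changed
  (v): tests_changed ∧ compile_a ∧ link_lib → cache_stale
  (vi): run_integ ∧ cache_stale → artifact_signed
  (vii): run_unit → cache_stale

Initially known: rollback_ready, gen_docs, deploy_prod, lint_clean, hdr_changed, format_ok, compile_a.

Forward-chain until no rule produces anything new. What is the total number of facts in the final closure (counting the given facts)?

[1] (i) [rollback_ready → tests_changed]; (ii) [lint_clean ∧ gen_docs → link_lib]. ⇒ new: tests_changed, link_lib.
[2] (iv) [format_ok ∧ link_lib → src_changed]; (v) [tests_changed ∧ compile_a ∧ link_lib → cache_stale]. ⇒ new: src_changed, cache_stale.
Closure: {cache_stale, compile_a, deploy_prod, format_ok, gen_docs, hdr_changed, link_lib, lint_clean, rollback_ready, src_changed, tests_changed} — 11 facts.

11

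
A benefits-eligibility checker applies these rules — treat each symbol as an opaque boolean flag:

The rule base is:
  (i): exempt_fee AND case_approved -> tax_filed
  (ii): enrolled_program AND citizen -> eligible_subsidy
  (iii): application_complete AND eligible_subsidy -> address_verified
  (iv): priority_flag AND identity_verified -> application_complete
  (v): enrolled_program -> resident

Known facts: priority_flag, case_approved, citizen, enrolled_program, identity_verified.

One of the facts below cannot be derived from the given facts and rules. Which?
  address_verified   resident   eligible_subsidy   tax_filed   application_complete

tax_filed

[1] (ii) [enrolled_program AND citizen -> eligible_subsidy]; (iv) [priority_flag AND identity_verified -> application_complete]; (v) [enrolled_program -> resident]. ⇒ new: eligible_subsidy, application_complete, resident.
[2] (iii) [application_complete AND eligible_subsidy -> address_verified]. ⇒ new: address_verified.
Derived: resident (round 1), address_verified (round 2), application_complete (round 1), eligible_subsidy (round 1). tax_filed never appears in any round.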